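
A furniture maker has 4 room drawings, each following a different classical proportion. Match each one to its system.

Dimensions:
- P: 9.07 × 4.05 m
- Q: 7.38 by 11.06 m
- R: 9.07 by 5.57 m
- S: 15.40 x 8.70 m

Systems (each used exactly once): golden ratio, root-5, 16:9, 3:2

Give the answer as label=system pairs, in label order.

P=root-5, Q=3:2, R=golden ratio, S=16:9

P = 9.07/4.05 ≈ 2.240 → root-5 (2.236)
Q = 11.06/7.38 ≈ 1.499 → 3:2 (1.500)
R = 9.07/5.57 ≈ 1.628 → golden ratio (1.618)
S = 15.40/8.70 ≈ 1.770 → 16:9 (1.778)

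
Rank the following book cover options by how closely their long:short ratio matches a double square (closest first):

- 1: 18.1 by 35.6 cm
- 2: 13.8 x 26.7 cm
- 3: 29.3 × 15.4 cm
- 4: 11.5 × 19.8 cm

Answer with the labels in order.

1, 2, 3, 4

Ratios: 1 = 35.6 / 18.1 ≈ 1.967; 2 = 26.7 / 13.8 ≈ 1.935; 3 = 29.3 / 15.4 ≈ 1.903; 4 = 19.8 / 11.5 ≈ 1.722.
|Δ from 2.000|: 1 0.033; 2 0.065; 3 0.097; 4 0.278.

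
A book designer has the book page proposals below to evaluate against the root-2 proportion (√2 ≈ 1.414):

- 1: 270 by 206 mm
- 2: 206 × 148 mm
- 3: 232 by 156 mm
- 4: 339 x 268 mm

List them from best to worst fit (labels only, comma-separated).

Ratios: 1 = 270 / 206 ≈ 1.311; 2 = 206 / 148 ≈ 1.392; 3 = 232 / 156 ≈ 1.487; 4 = 339 / 268 ≈ 1.265.
|Δ from 1.414|: 1 0.103; 2 0.022; 3 0.073; 4 0.149.

2, 3, 1, 4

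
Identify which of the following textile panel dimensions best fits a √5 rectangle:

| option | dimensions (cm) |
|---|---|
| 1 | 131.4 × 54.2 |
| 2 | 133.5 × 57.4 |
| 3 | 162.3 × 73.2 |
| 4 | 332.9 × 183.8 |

3

Ratios (long/short): 1 ≈ 2.424; 2 ≈ 2.326; 3 ≈ 2.217; 4 ≈ 1.811.
root-5 ≈ 2.236; option 3 is nearest (Δ 0.019).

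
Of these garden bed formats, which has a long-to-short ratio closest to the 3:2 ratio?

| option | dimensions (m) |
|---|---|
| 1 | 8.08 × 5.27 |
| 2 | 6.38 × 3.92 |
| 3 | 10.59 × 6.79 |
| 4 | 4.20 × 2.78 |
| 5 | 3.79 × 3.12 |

Ratios (long/short): 1 ≈ 1.533; 2 ≈ 1.628; 3 ≈ 1.560; 4 ≈ 1.511; 5 ≈ 1.215.
3:2 ≈ 1.500; option 4 is nearest (Δ 0.011).

4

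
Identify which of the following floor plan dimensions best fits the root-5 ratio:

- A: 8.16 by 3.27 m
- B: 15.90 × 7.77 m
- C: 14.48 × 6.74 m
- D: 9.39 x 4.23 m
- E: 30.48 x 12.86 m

Ratios (long/short): A ≈ 2.495; B ≈ 2.046; C ≈ 2.148; D ≈ 2.220; E ≈ 2.370.
root-5 ≈ 2.236; option D is nearest (Δ 0.016).

D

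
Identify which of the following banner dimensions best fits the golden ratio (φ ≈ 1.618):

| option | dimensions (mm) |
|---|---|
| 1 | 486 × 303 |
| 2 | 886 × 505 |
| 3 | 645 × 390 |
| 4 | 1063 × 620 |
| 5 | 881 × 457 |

1

Target golden ratio ≈ 1.618.
1: 1.604 (Δ0.014)  2: 1.754 (Δ0.136)  3: 1.654 (Δ0.036)  4: 1.715 (Δ0.097)  5: 1.928 (Δ0.310)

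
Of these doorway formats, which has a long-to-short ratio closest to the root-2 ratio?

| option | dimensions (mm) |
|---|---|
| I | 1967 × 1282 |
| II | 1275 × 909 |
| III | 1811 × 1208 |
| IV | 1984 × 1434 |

II

Target root-2 ≈ 1.414.
I: 1.534 (Δ0.120)  II: 1.403 (Δ0.011)  III: 1.499 (Δ0.085)  IV: 1.384 (Δ0.030)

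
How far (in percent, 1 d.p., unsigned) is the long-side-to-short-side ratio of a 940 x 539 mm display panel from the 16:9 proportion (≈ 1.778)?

Ratio = 940 / 539 ≈ 1.7440.
Ideal 16:9 ≈ 1.7778. |1.7440 − 1.7778| / 1.7778 ≈ 1.90% → 1.9%.

1.9%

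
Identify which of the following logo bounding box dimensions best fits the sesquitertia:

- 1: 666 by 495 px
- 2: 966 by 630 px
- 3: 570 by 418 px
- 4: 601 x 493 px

Target 4:3 ≈ 1.333.
1: 1.345 (Δ0.012)  2: 1.533 (Δ0.200)  3: 1.364 (Δ0.031)  4: 1.219 (Δ0.114)

1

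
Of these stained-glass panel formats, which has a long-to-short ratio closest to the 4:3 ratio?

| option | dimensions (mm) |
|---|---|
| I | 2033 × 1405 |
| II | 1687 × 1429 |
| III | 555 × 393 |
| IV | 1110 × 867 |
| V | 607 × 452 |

Target 4:3 ≈ 1.333.
I: 1.447 (Δ0.114)  II: 1.181 (Δ0.152)  III: 1.412 (Δ0.079)  IV: 1.280 (Δ0.053)  V: 1.343 (Δ0.010)

V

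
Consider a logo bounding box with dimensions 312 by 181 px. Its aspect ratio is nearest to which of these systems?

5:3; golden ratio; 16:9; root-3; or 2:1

root-3

312/181 ≈ 1.724. Nearest candidates are root-3 (1.732, off by 0.008) and 16:9 (1.778, off by 0.054).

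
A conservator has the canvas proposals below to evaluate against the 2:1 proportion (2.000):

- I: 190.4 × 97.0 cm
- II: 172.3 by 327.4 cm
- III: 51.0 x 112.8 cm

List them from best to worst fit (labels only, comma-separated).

I, II, III

I: 190.4/97.0 ≈ 1.963 → |1.963 − 2.000| = 0.037
II: 327.4/172.3 ≈ 1.900 → |1.900 − 2.000| = 0.100
III: 112.8/51.0 ≈ 2.212 → |2.212 − 2.000| = 0.212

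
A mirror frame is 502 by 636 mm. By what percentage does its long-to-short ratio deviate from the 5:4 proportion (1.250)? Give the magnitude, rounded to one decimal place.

Ratio = 636 / 502 ≈ 1.2669.
Ideal 5:4 = 1.2500. |1.2669 − 1.2500| / 1.2500 ≈ 1.35% → 1.4%.

1.4%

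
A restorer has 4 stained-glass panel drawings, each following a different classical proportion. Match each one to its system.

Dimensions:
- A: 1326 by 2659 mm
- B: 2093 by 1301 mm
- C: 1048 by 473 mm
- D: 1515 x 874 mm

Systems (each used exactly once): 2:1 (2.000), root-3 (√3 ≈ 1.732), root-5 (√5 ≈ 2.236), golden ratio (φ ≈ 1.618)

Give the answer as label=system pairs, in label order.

A=2:1, B=golden ratio, C=root-5, D=root-3

Ratios: A ≈ 2.005; B ≈ 1.609; C ≈ 2.216; D ≈ 1.733.
Targets: 2:1 ≈ 2.000; root-3 ≈ 1.732; root-5 ≈ 2.236; golden ratio ≈ 1.618.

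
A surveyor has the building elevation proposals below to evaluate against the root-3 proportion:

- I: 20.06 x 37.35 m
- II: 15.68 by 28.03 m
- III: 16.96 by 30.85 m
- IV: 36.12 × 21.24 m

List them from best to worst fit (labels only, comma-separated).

IV, II, III, I

I: 37.35/20.06 ≈ 1.862 → |1.862 − 1.732| = 0.130
II: 28.03/15.68 ≈ 1.788 → |1.788 − 1.732| = 0.056
III: 30.85/16.96 ≈ 1.819 → |1.819 − 1.732| = 0.087
IV: 36.12/21.24 ≈ 1.701 → |1.701 − 1.732| = 0.031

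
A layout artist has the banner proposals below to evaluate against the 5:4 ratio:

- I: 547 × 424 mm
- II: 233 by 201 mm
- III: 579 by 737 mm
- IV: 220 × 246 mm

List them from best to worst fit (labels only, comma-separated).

I: 547/424 ≈ 1.290 → |1.290 − 1.250| = 0.040
II: 233/201 ≈ 1.159 → |1.159 − 1.250| = 0.091
III: 737/579 ≈ 1.273 → |1.273 − 1.250| = 0.023
IV: 246/220 ≈ 1.118 → |1.118 − 1.250| = 0.132

III, I, II, IV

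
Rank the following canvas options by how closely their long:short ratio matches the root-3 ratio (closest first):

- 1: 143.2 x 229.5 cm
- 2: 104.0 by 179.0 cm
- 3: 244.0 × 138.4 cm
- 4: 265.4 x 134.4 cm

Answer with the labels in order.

2, 3, 1, 4

Ratios: 1 = 229.5 / 143.2 ≈ 1.603; 2 = 179.0 / 104.0 ≈ 1.721; 3 = 244.0 / 138.4 ≈ 1.763; 4 = 265.4 / 134.4 ≈ 1.975.
|Δ from 1.732|: 1 0.129; 2 0.011; 3 0.031; 4 0.243.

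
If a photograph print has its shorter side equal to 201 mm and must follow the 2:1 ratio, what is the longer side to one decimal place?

2:1 = 2.00000.
Longer side = 201 × 2.00000 ≈ 402.000 → 402.0 mm.

402.0 mm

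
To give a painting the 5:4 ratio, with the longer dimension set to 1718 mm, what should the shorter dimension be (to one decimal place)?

5:4 = 1.25000.
Shorter side = 1718 ÷ 1.25000 ≈ 1374.400 → 1374.4 mm.

1374.4 mm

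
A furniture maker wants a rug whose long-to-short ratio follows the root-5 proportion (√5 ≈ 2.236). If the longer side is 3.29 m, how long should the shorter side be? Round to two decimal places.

1.47 m

root-5 ≈ 2.23607.
Shorter side = 3.29 ÷ 2.23607 ≈ 1.4713 → 1.47 m.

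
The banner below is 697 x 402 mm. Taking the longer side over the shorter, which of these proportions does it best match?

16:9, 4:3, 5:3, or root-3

root-3

697/402 ≈ 1.734. Nearest candidates are root-3 (1.732, off by 0.002) and 16:9 (1.778, off by 0.044).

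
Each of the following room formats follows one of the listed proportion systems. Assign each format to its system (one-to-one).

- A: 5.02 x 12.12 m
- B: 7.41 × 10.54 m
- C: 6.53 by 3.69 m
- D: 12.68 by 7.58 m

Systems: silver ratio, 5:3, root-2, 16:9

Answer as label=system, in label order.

Ratios: A ≈ 2.414; B ≈ 1.422; C ≈ 1.770; D ≈ 1.673.
Targets: silver ratio ≈ 2.414; 5:3 ≈ 1.667; root-2 ≈ 1.414; 16:9 ≈ 1.778.

A=silver ratio, B=root-2, C=16:9, D=5:3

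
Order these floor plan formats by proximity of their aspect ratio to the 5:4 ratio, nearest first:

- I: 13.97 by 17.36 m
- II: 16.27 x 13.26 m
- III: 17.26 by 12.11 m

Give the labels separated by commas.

I: 17.36/13.97 ≈ 1.243 → |1.243 − 1.250| = 0.007
II: 16.27/13.26 ≈ 1.227 → |1.227 − 1.250| = 0.023
III: 17.26/12.11 ≈ 1.425 → |1.425 − 1.250| = 0.175

I, II, III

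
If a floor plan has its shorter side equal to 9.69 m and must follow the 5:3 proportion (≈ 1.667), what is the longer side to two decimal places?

5:3 ≈ 1.66667.
Longer side = 9.69 × 1.66667 ≈ 16.1500 → 16.15 m.

16.15 m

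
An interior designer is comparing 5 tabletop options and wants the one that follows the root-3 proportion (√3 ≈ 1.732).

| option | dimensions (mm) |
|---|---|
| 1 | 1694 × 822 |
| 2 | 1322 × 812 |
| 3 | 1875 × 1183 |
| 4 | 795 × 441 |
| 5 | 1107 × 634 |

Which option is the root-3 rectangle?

Target root-3 ≈ 1.732.
1: 2.061 (Δ0.329)  2: 1.628 (Δ0.104)  3: 1.585 (Δ0.147)  4: 1.803 (Δ0.071)  5: 1.746 (Δ0.014)

5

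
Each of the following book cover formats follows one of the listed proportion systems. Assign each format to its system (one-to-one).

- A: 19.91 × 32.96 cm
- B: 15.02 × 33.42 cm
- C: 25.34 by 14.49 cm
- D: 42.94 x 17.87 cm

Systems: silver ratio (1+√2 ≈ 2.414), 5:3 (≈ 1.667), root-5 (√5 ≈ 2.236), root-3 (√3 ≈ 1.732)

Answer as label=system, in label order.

A=5:3, B=root-5, C=root-3, D=silver ratio

Ratios: A ≈ 1.655; B ≈ 2.225; C ≈ 1.749; D ≈ 2.403.
Targets: silver ratio ≈ 2.414; 5:3 ≈ 1.667; root-5 ≈ 2.236; root-3 ≈ 1.732.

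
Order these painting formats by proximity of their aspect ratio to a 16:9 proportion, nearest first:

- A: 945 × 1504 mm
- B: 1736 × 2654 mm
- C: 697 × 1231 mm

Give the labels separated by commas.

A: 1504/945 ≈ 1.592 → |1.592 − 1.778| = 0.186
B: 2654/1736 ≈ 1.529 → |1.529 − 1.778| = 0.249
C: 1231/697 ≈ 1.766 → |1.766 − 1.778| = 0.012

C, A, B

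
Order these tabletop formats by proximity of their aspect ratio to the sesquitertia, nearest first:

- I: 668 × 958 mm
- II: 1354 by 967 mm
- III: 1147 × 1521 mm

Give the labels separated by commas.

Ratios: I = 958 / 668 ≈ 1.434; II = 1354 / 967 ≈ 1.400; III = 1521 / 1147 ≈ 1.326.
|Δ from 1.333|: I 0.101; II 0.067; III 0.007.

III, II, I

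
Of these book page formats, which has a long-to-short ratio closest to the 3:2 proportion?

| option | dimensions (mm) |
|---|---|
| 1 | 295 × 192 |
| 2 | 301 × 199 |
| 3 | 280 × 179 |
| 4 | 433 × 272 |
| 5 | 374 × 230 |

2

Ratios (long/short): 1 ≈ 1.536; 2 ≈ 1.513; 3 ≈ 1.564; 4 ≈ 1.592; 5 ≈ 1.626.
3:2 ≈ 1.500; option 2 is nearest (Δ 0.013).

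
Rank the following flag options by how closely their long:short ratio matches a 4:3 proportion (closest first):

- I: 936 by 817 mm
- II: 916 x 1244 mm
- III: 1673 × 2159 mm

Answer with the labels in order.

Ratios: I = 936 / 817 ≈ 1.146; II = 1244 / 916 ≈ 1.358; III = 2159 / 1673 ≈ 1.290.
|Δ from 1.333|: I 0.187; II 0.025; III 0.043.

II, III, I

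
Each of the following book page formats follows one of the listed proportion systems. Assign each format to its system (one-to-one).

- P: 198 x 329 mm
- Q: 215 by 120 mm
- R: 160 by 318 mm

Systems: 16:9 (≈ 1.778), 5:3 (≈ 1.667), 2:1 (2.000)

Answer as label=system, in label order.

P = 329/198 ≈ 1.662 → 5:3 (1.667)
Q = 215/120 ≈ 1.792 → 16:9 (1.778)
R = 318/160 ≈ 1.988 → 2:1 (2.000)

P=5:3, Q=16:9, R=2:1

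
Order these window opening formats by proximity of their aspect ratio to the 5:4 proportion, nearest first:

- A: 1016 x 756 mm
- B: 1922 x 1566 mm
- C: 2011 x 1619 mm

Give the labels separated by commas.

Ratios: A = 1016 / 756 ≈ 1.344; B = 1922 / 1566 ≈ 1.227; C = 2011 / 1619 ≈ 1.242.
|Δ from 1.250|: A 0.094; B 0.023; C 0.008.

C, B, A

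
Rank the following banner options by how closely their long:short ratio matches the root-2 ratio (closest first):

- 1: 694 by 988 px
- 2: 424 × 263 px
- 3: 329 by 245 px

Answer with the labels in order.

Ratios: 1 = 988 / 694 ≈ 1.424; 2 = 424 / 263 ≈ 1.612; 3 = 329 / 245 ≈ 1.343.
|Δ from 1.414|: 1 0.010; 2 0.198; 3 0.071.

1, 3, 2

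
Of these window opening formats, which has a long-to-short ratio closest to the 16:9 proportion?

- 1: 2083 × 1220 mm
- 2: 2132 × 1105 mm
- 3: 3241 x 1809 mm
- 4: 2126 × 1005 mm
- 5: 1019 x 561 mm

3

Target 16:9 ≈ 1.778.
1: 1.707 (Δ0.071)  2: 1.929 (Δ0.151)  3: 1.792 (Δ0.014)  4: 2.115 (Δ0.337)  5: 1.816 (Δ0.038)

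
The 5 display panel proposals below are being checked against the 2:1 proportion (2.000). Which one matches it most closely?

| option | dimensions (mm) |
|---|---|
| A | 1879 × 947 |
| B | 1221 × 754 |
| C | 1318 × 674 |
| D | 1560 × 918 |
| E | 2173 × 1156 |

A

Ratios (long/short): A ≈ 1.984; B ≈ 1.619; C ≈ 1.955; D ≈ 1.699; E ≈ 1.880.
2:1 ≈ 2.000; option A is nearest (Δ 0.016).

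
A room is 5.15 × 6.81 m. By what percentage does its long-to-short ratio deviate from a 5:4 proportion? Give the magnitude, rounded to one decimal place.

5.8%

Ratio = 6.81 / 5.15 ≈ 1.3223.
Ideal 5:4 = 1.2500. |1.3223 − 1.2500| / 1.2500 ≈ 5.78% → 5.8%.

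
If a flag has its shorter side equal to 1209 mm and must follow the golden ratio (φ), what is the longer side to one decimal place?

1956.2 mm

golden ratio ≈ 1.61803.
Longer side = 1209 × 1.61803 ≈ 1956.198 → 1956.2 mm.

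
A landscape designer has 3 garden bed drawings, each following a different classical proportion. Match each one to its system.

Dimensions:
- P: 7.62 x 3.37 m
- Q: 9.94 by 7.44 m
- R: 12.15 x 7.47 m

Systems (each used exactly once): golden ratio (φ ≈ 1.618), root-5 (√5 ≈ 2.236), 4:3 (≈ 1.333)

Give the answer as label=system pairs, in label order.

P=root-5, Q=4:3, R=golden ratio

P = 7.62/3.37 ≈ 2.261 → root-5 (2.236)
Q = 9.94/7.44 ≈ 1.336 → 4:3 (1.333)
R = 12.15/7.47 ≈ 1.627 → golden ratio (1.618)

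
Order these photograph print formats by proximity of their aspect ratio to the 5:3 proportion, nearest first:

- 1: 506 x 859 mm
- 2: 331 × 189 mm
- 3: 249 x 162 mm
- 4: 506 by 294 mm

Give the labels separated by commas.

Ratios: 1 = 859 / 506 ≈ 1.698; 2 = 331 / 189 ≈ 1.751; 3 = 249 / 162 ≈ 1.537; 4 = 506 / 294 ≈ 1.721.
|Δ from 1.667|: 1 0.031; 2 0.084; 3 0.130; 4 0.054.

1, 4, 2, 3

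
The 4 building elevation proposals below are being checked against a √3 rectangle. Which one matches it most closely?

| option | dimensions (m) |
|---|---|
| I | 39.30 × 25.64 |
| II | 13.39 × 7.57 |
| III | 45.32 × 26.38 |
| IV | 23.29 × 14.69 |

III

Ratios (long/short): I ≈ 1.533; II ≈ 1.769; III ≈ 1.718; IV ≈ 1.585.
root-3 ≈ 1.732; option III is nearest (Δ 0.014).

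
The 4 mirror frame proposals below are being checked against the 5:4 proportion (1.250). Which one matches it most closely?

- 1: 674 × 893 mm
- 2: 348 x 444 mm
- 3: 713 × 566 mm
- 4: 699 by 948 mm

Target 5:4 ≈ 1.250.
1: 1.325 (Δ0.075)  2: 1.276 (Δ0.026)  3: 1.260 (Δ0.010)  4: 1.356 (Δ0.106)

3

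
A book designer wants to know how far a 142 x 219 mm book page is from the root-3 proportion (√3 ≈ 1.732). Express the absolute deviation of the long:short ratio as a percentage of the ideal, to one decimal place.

Ratio = 219 / 142 ≈ 1.5423.
Ideal root-3 ≈ 1.7321. |1.5423 − 1.7321| / 1.7321 ≈ 10.96% → 11.0%.

11.0%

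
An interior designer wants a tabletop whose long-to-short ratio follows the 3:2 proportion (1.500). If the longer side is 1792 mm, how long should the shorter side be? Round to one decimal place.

1194.7 mm

3:2 = 1.50000.
Shorter side = 1792 ÷ 1.50000 ≈ 1194.667 → 1194.7 mm.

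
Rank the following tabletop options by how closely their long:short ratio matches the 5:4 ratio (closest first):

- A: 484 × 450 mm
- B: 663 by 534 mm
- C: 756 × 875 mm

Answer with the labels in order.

B, C, A

Ratios: A = 484 / 450 ≈ 1.076; B = 663 / 534 ≈ 1.242; C = 875 / 756 ≈ 1.157.
|Δ from 1.250|: A 0.174; B 0.008; C 0.093.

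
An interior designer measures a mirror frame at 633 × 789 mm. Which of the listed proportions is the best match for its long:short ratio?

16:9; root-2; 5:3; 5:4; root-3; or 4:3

5:4

Ratio = 789 / 633 ≈ 1.246.
Distances: 16:9 1.778 (Δ 0.532); root-2 1.414 (Δ 0.168); 5:3 1.667 (Δ 0.421); 5:4 1.250 (Δ 0.004); root-3 1.732 (Δ 0.486); 4:3 1.333 (Δ 0.087).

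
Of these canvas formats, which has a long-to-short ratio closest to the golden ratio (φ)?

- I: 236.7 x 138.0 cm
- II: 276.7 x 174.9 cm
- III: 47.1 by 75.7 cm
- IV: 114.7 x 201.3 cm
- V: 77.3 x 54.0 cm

Target golden ratio ≈ 1.618.
I: 1.715 (Δ0.097)  II: 1.582 (Δ0.036)  III: 1.607 (Δ0.011)  IV: 1.755 (Δ0.137)  V: 1.431 (Δ0.187)

III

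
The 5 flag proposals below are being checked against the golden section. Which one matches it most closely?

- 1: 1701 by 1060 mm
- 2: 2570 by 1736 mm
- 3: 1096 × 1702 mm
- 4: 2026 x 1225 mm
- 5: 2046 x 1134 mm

Ratios (long/short): 1 ≈ 1.605; 2 ≈ 1.480; 3 ≈ 1.553; 4 ≈ 1.654; 5 ≈ 1.804.
golden ratio ≈ 1.618; option 1 is nearest (Δ 0.013).

1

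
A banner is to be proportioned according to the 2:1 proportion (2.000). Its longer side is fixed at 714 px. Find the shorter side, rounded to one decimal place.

2:1 = 2.00000.
Shorter side = 714 ÷ 2.00000 ≈ 357.000 → 357.0 px.

357.0 px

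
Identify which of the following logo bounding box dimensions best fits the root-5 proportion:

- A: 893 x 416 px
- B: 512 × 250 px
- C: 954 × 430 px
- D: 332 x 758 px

Target root-5 ≈ 2.236.
A: 2.147 (Δ0.089)  B: 2.048 (Δ0.188)  C: 2.219 (Δ0.017)  D: 2.283 (Δ0.047)

C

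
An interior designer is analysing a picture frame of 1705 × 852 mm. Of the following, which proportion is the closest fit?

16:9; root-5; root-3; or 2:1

1705/852 ≈ 2.001. Nearest candidates are 2:1 (2.000, off by 0.001) and 16:9 (1.778, off by 0.223).

2:1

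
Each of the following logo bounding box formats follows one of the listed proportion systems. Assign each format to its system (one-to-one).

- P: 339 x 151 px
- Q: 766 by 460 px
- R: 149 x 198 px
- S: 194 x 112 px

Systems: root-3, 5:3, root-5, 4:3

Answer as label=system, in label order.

Ratios: P ≈ 2.245; Q ≈ 1.665; R ≈ 1.329; S ≈ 1.732.
Targets: root-3 ≈ 1.732; 5:3 ≈ 1.667; root-5 ≈ 2.236; 4:3 ≈ 1.333.

P=root-5, Q=5:3, R=4:3, S=root-3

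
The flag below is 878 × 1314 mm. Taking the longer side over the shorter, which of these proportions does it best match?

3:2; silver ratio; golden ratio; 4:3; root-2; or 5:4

1314/878 ≈ 1.497. Nearest candidates are 3:2 (1.500, off by 0.003) and root-2 (1.414, off by 0.083).

3:2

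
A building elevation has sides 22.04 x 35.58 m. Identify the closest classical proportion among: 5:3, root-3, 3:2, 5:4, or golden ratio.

golden ratio

Ratio = 35.58 / 22.04 ≈ 1.614.
Distances: 5:3 1.667 (Δ 0.053); root-3 1.732 (Δ 0.118); 3:2 1.500 (Δ 0.114); 5:4 1.250 (Δ 0.364); golden ratio 1.618 (Δ 0.004).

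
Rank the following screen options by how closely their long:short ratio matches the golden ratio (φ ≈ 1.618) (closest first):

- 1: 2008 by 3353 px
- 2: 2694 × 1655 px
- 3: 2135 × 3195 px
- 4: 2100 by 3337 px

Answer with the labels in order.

Ratios: 1 = 3353 / 2008 ≈ 1.670; 2 = 2694 / 1655 ≈ 1.628; 3 = 3195 / 2135 ≈ 1.496; 4 = 3337 / 2100 ≈ 1.589.
|Δ from 1.618|: 1 0.052; 2 0.010; 3 0.122; 4 0.029.

2, 4, 1, 3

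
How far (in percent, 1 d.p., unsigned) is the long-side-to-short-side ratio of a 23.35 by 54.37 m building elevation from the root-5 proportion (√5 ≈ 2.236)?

Ratio = 54.37 / 23.35 ≈ 2.3285.
Ideal root-5 ≈ 2.2361. |2.3285 − 2.2361| / 2.2361 ≈ 4.13% → 4.1%.

4.1%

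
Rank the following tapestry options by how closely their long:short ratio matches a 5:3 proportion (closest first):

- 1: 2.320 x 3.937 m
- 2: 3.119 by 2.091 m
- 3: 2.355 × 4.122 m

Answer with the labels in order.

1, 3, 2

Ratios: 1 = 3.937 / 2.320 ≈ 1.697; 2 = 3.119 / 2.091 ≈ 1.492; 3 = 4.122 / 2.355 ≈ 1.750.
|Δ from 1.667|: 1 0.030; 2 0.175; 3 0.083.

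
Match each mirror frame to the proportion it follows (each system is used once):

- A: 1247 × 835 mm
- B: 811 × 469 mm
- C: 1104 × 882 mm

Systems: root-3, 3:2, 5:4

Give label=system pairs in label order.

A=3:2, B=root-3, C=5:4

A = 1247/835 ≈ 1.493 → 3:2 (1.500)
B = 811/469 ≈ 1.729 → root-3 (1.732)
C = 1104/882 ≈ 1.252 → 5:4 (1.250)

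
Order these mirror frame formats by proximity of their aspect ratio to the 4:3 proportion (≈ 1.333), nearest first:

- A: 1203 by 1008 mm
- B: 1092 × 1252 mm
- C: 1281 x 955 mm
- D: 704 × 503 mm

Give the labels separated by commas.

C, D, A, B

Ratios: A = 1203 / 1008 ≈ 1.193; B = 1252 / 1092 ≈ 1.147; C = 1281 / 955 ≈ 1.341; D = 704 / 503 ≈ 1.400.
|Δ from 1.333|: A 0.140; B 0.186; C 0.008; D 0.067.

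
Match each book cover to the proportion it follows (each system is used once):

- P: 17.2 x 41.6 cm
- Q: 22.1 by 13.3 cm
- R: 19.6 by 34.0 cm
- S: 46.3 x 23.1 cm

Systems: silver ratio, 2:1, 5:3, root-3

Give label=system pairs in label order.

Ratios: P ≈ 2.419; Q ≈ 1.662; R ≈ 1.735; S ≈ 2.004.
Targets: silver ratio ≈ 2.414; 2:1 ≈ 2.000; 5:3 ≈ 1.667; root-3 ≈ 1.732.

P=silver ratio, Q=5:3, R=root-3, S=2:1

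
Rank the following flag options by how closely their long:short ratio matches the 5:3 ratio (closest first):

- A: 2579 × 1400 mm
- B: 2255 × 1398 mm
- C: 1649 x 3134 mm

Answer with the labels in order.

A: 2579/1400 ≈ 1.842 → |1.842 − 1.667| = 0.175
B: 2255/1398 ≈ 1.613 → |1.613 − 1.667| = 0.054
C: 3134/1649 ≈ 1.901 → |1.901 − 1.667| = 0.234

B, A, C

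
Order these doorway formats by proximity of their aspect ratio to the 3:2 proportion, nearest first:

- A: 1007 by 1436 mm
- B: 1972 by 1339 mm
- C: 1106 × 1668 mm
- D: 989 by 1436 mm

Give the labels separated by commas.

C, B, D, A

A: 1436/1007 ≈ 1.426 → |1.426 − 1.500| = 0.074
B: 1972/1339 ≈ 1.473 → |1.473 − 1.500| = 0.027
C: 1668/1106 ≈ 1.508 → |1.508 − 1.500| = 0.008
D: 1436/989 ≈ 1.452 → |1.452 − 1.500| = 0.048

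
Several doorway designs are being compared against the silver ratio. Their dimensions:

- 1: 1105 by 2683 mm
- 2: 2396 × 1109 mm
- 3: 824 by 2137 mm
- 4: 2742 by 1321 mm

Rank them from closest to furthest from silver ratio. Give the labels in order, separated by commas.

1, 3, 2, 4

Ratios: 1 = 2683 / 1105 ≈ 2.428; 2 = 2396 / 1109 ≈ 2.161; 3 = 2137 / 824 ≈ 2.593; 4 = 2742 / 1321 ≈ 2.076.
|Δ from 2.414|: 1 0.014; 2 0.253; 3 0.179; 4 0.338.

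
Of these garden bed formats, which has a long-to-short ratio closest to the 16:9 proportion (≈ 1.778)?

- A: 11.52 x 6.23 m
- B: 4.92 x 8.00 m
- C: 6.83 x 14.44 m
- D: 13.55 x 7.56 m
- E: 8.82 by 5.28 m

D

Ratios (long/short): A ≈ 1.849; B ≈ 1.626; C ≈ 2.114; D ≈ 1.792; E ≈ 1.670.
16:9 ≈ 1.778; option D is nearest (Δ 0.014).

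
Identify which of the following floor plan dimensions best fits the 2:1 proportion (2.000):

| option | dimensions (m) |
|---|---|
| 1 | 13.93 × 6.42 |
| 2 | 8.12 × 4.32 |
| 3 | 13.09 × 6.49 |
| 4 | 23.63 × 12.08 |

Target 2:1 ≈ 2.000.
1: 2.170 (Δ0.170)  2: 1.880 (Δ0.120)  3: 2.017 (Δ0.017)  4: 1.956 (Δ0.044)

3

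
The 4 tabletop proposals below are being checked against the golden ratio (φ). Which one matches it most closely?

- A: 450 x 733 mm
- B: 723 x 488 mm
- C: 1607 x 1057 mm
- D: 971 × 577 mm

Ratios (long/short): A ≈ 1.629; B ≈ 1.482; C ≈ 1.520; D ≈ 1.683.
golden ratio ≈ 1.618; option A is nearest (Δ 0.011).

A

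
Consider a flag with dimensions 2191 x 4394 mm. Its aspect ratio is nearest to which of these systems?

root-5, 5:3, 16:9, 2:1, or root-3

2:1

4394/2191 ≈ 2.005. Nearest candidates are 2:1 (2.000, off by 0.005) and 16:9 (1.778, off by 0.227).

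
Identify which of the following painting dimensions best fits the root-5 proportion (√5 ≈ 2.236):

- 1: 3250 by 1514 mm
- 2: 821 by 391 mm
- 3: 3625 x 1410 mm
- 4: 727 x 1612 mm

Target root-5 ≈ 2.236.
1: 2.147 (Δ0.089)  2: 2.100 (Δ0.136)  3: 2.571 (Δ0.335)  4: 2.217 (Δ0.019)

4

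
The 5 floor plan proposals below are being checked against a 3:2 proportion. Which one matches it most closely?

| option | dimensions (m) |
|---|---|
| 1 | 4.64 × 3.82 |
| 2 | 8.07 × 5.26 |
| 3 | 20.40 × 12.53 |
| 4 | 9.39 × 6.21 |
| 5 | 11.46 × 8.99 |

Target 3:2 ≈ 1.500.
1: 1.215 (Δ0.285)  2: 1.534 (Δ0.034)  3: 1.628 (Δ0.128)  4: 1.512 (Δ0.012)  5: 1.275 (Δ0.225)

4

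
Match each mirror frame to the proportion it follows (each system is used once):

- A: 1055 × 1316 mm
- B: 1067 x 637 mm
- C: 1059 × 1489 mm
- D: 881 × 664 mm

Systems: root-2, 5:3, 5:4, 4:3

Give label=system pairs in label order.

A=5:4, B=5:3, C=root-2, D=4:3

A = 1316/1055 ≈ 1.247 → 5:4 (1.250)
B = 1067/637 ≈ 1.675 → 5:3 (1.667)
C = 1489/1059 ≈ 1.406 → root-2 (1.414)
D = 881/664 ≈ 1.327 → 4:3 (1.333)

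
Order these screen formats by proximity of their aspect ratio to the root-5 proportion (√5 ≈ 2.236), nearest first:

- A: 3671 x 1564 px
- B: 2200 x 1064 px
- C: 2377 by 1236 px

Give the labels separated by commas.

A, B, C

A: 3671/1564 ≈ 2.347 → |2.347 − 2.236| = 0.111
B: 2200/1064 ≈ 2.068 → |2.068 − 2.236| = 0.168
C: 2377/1236 ≈ 1.923 → |1.923 − 2.236| = 0.313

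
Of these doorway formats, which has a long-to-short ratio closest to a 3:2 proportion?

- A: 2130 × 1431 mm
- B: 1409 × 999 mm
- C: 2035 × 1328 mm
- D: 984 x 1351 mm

Target 3:2 ≈ 1.500.
A: 1.488 (Δ0.012)  B: 1.410 (Δ0.090)  C: 1.532 (Δ0.032)  D: 1.373 (Δ0.127)

A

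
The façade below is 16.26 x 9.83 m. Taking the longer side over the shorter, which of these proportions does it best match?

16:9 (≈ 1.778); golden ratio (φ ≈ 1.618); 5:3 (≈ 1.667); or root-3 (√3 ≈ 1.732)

Ratio = 16.26 / 9.83 ≈ 1.654.
Distances: 16:9 1.778 (Δ 0.124); golden ratio 1.618 (Δ 0.036); 5:3 1.667 (Δ 0.013); root-3 1.732 (Δ 0.078).

5:3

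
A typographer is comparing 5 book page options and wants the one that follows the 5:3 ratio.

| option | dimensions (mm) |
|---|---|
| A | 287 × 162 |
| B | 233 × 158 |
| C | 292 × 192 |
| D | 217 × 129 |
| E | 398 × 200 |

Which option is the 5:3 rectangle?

Ratios (long/short): A ≈ 1.772; B ≈ 1.475; C ≈ 1.521; D ≈ 1.682; E ≈ 1.990.
5:3 ≈ 1.667; option D is nearest (Δ 0.015).

D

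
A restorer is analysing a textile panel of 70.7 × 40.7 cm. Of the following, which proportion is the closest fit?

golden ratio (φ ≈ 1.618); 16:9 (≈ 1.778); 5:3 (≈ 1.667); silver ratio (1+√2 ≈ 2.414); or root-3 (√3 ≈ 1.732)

Ratio = 70.7 / 40.7 ≈ 1.737.
Distances: golden ratio 1.618 (Δ 0.119); 16:9 1.778 (Δ 0.041); 5:3 1.667 (Δ 0.070); silver ratio 2.414 (Δ 0.677); root-3 1.732 (Δ 0.005).

root-3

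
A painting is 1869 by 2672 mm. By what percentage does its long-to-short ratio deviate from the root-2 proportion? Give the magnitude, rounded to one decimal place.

1.1%

Ratio = 2672 / 1869 ≈ 1.4296.
Ideal root-2 ≈ 1.4142. |1.4296 − 1.4142| / 1.4142 ≈ 1.09% → 1.1%.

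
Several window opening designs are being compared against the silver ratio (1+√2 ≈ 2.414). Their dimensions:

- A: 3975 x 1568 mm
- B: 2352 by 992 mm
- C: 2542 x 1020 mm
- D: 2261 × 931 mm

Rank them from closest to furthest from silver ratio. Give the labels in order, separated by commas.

Ratios: A = 3975 / 1568 ≈ 2.535; B = 2352 / 992 ≈ 2.371; C = 2542 / 1020 ≈ 2.492; D = 2261 / 931 ≈ 2.429.
|Δ from 2.414|: A 0.121; B 0.043; C 0.078; D 0.015.

D, B, C, A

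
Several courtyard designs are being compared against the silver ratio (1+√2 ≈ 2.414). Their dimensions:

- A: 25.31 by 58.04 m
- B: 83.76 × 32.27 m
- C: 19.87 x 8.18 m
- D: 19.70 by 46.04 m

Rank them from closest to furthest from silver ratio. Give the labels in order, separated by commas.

C, D, A, B

Ratios: A = 58.04 / 25.31 ≈ 2.293; B = 83.76 / 32.27 ≈ 2.596; C = 19.87 / 8.18 ≈ 2.429; D = 46.04 / 19.70 ≈ 2.337.
|Δ from 2.414|: A 0.121; B 0.182; C 0.015; D 0.077.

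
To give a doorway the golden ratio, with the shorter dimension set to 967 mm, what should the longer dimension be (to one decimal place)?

1564.6 mm

golden ratio ≈ 1.61803.
Longer side = 967 × 1.61803 ≈ 1564.635 → 1564.6 mm.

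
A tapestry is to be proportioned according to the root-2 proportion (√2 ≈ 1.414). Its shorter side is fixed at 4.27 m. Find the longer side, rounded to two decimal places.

6.04 m

root-2 ≈ 1.41421.
Longer side = 4.27 × 1.41421 ≈ 6.0387 → 6.04 m.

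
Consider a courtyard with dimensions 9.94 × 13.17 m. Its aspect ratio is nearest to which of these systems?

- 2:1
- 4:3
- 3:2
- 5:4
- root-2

Ratio = 13.17 / 9.94 ≈ 1.325.
Distances: 2:1 2.000 (Δ 0.675); 4:3 1.333 (Δ 0.008); 3:2 1.500 (Δ 0.175); 5:4 1.250 (Δ 0.075); root-2 1.414 (Δ 0.089).

4:3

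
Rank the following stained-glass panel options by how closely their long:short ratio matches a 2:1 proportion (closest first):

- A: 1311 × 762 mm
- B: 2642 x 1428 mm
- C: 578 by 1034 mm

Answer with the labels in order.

A: 1311/762 ≈ 1.720 → |1.720 − 2.000| = 0.280
B: 2642/1428 ≈ 1.850 → |1.850 − 2.000| = 0.150
C: 1034/578 ≈ 1.789 → |1.789 − 2.000| = 0.211

B, C, A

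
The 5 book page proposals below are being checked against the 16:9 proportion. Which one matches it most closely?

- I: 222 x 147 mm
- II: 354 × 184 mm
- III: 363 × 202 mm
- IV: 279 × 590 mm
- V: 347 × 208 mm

III

Target 16:9 ≈ 1.778.
I: 1.510 (Δ0.268)  II: 1.924 (Δ0.146)  III: 1.797 (Δ0.019)  IV: 2.115 (Δ0.337)  V: 1.668 (Δ0.110)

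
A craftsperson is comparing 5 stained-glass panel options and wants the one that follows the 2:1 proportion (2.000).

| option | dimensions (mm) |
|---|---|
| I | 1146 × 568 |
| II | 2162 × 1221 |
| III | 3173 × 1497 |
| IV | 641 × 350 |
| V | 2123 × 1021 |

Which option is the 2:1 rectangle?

I

Target 2:1 ≈ 2.000.
I: 2.018 (Δ0.018)  II: 1.771 (Δ0.229)  III: 2.120 (Δ0.120)  IV: 1.831 (Δ0.169)  V: 2.079 (Δ0.079)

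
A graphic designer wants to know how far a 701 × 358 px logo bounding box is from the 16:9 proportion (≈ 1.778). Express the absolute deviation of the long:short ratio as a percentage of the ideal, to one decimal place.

10.1%

Ratio = 701 / 358 ≈ 1.9581.
Ideal 16:9 ≈ 1.7778. |1.9581 − 1.7778| / 1.7778 ≈ 10.14% → 10.1%.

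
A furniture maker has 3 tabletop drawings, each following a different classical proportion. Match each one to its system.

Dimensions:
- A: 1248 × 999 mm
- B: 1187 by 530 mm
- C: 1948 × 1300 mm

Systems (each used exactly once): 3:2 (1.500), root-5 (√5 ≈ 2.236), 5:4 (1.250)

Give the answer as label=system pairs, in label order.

A=5:4, B=root-5, C=3:2

Ratios: A ≈ 1.249; B ≈ 2.240; C ≈ 1.498.
Targets: 3:2 ≈ 1.500; root-5 ≈ 2.236; 5:4 ≈ 1.250.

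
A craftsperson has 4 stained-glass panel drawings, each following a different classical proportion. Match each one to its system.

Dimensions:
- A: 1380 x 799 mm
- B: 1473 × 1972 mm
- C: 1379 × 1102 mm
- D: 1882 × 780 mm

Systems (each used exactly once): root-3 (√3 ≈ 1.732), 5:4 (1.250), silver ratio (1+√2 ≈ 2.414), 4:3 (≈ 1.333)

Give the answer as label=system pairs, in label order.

Ratios: A ≈ 1.727; B ≈ 1.339; C ≈ 1.251; D ≈ 2.413.
Targets: root-3 ≈ 1.732; 5:4 ≈ 1.250; silver ratio ≈ 2.414; 4:3 ≈ 1.333.

A=root-3, B=4:3, C=5:4, D=silver ratio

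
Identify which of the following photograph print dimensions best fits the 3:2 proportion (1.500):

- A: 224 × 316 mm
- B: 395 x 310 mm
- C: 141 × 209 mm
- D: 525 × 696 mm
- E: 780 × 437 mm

Ratios (long/short): A ≈ 1.411; B ≈ 1.274; C ≈ 1.482; D ≈ 1.326; E ≈ 1.785.
3:2 ≈ 1.500; option C is nearest (Δ 0.018).

C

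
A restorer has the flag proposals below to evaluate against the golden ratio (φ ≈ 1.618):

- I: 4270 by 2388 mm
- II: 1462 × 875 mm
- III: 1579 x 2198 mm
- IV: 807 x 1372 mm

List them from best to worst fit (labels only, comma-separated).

II, IV, I, III

I: 4270/2388 ≈ 1.788 → |1.788 − 1.618| = 0.170
II: 1462/875 ≈ 1.671 → |1.671 − 1.618| = 0.053
III: 2198/1579 ≈ 1.392 → |1.392 − 1.618| = 0.226
IV: 1372/807 ≈ 1.700 → |1.700 − 1.618| = 0.082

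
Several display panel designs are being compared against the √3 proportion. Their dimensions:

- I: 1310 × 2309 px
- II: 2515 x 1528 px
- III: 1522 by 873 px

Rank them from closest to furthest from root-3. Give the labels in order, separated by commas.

III, I, II

I: 2309/1310 ≈ 1.763 → |1.763 − 1.732| = 0.031
II: 2515/1528 ≈ 1.646 → |1.646 − 1.732| = 0.086
III: 1522/873 ≈ 1.743 → |1.743 − 1.732| = 0.011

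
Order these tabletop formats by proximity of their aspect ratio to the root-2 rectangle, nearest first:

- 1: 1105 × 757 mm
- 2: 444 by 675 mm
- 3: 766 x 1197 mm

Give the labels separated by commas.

Ratios: 1 = 1105 / 757 ≈ 1.460; 2 = 675 / 444 ≈ 1.520; 3 = 1197 / 766 ≈ 1.563.
|Δ from 1.414|: 1 0.046; 2 0.106; 3 0.149.

1, 2, 3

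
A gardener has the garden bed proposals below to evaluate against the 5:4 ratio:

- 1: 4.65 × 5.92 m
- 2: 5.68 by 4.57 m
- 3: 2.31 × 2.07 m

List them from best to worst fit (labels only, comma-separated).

1: 5.92/4.65 ≈ 1.273 → |1.273 − 1.250| = 0.023
2: 5.68/4.57 ≈ 1.243 → |1.243 − 1.250| = 0.007
3: 2.31/2.07 ≈ 1.116 → |1.116 − 1.250| = 0.134

2, 1, 3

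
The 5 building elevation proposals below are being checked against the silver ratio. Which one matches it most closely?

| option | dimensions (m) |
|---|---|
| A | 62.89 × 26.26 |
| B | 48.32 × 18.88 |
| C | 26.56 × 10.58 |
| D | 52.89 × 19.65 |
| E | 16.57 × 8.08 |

Ratios (long/short): A ≈ 2.395; B ≈ 2.559; C ≈ 2.510; D ≈ 2.692; E ≈ 2.051.
silver ratio ≈ 2.414; option A is nearest (Δ 0.019).

A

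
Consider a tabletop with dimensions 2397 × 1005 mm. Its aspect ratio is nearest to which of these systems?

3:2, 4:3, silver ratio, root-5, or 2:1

2397/1005 ≈ 2.385. Nearest candidates are silver ratio (2.414, off by 0.029) and root-5 (2.236, off by 0.149).

silver ratio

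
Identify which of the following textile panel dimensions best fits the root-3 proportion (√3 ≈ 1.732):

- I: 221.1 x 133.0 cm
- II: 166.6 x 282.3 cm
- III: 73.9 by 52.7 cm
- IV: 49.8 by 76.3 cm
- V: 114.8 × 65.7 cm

V

Target root-3 ≈ 1.732.
I: 1.662 (Δ0.070)  II: 1.694 (Δ0.038)  III: 1.402 (Δ0.330)  IV: 1.532 (Δ0.200)  V: 1.747 (Δ0.015)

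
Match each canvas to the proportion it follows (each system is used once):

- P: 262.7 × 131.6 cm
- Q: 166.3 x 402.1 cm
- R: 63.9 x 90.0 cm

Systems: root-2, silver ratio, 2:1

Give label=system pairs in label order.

P=2:1, Q=silver ratio, R=root-2

P = 262.7/131.6 ≈ 1.996 → 2:1 (2.000)
Q = 402.1/166.3 ≈ 2.418 → silver ratio (2.414)
R = 90.0/63.9 ≈ 1.408 → root-2 (1.414)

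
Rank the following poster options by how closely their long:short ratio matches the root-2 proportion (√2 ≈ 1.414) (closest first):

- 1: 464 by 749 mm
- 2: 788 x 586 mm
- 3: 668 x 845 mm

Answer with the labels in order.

Ratios: 1 = 749 / 464 ≈ 1.614; 2 = 788 / 586 ≈ 1.345; 3 = 845 / 668 ≈ 1.265.
|Δ from 1.414|: 1 0.200; 2 0.069; 3 0.149.

2, 3, 1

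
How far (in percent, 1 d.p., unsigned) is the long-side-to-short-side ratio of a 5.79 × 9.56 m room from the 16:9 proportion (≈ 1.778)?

Ratio = 9.56 / 5.79 ≈ 1.6511.
Ideal 16:9 ≈ 1.7778. |1.6511 − 1.7778| / 1.7778 ≈ 7.13% → 7.1%.

7.1%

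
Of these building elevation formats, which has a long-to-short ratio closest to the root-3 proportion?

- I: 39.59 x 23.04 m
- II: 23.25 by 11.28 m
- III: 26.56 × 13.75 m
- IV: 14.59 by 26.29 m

I

Target root-3 ≈ 1.732.
I: 1.718 (Δ0.014)  II: 2.061 (Δ0.329)  III: 1.932 (Δ0.200)  IV: 1.802 (Δ0.070)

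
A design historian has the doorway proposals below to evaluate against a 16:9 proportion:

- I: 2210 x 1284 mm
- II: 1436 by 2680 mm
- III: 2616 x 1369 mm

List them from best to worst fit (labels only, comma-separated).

I: 2210/1284 ≈ 1.721 → |1.721 − 1.778| = 0.057
II: 2680/1436 ≈ 1.866 → |1.866 − 1.778| = 0.088
III: 2616/1369 ≈ 1.911 → |1.911 − 1.778| = 0.133

I, II, III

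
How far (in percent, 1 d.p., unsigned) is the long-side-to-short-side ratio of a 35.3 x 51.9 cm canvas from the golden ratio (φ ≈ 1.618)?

9.1%

Ratio = 51.9 / 35.3 ≈ 1.4703.
Ideal golden ratio ≈ 1.6180. |1.4703 − 1.6180| / 1.6180 ≈ 9.13% → 9.1%.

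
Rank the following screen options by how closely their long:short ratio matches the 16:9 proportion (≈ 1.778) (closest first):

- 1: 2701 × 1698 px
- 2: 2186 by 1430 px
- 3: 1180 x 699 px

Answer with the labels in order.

3, 1, 2

Ratios: 1 = 2701 / 1698 ≈ 1.591; 2 = 2186 / 1430 ≈ 1.529; 3 = 1180 / 699 ≈ 1.688.
|Δ from 1.778|: 1 0.187; 2 0.249; 3 0.090.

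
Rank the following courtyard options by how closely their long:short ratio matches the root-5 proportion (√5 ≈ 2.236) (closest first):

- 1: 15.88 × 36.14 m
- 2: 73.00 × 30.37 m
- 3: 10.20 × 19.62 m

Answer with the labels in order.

Ratios: 1 = 36.14 / 15.88 ≈ 2.276; 2 = 73.00 / 30.37 ≈ 2.404; 3 = 19.62 / 10.20 ≈ 1.924.
|Δ from 2.236|: 1 0.040; 2 0.168; 3 0.312.

1, 2, 3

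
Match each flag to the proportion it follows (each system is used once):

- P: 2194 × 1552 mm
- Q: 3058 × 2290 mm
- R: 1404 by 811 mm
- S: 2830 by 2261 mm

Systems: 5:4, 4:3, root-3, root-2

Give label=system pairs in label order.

Ratios: P ≈ 1.414; Q ≈ 1.335; R ≈ 1.731; S ≈ 1.252.
Targets: 5:4 ≈ 1.250; 4:3 ≈ 1.333; root-3 ≈ 1.732; root-2 ≈ 1.414.

P=root-2, Q=4:3, R=root-3, S=5:4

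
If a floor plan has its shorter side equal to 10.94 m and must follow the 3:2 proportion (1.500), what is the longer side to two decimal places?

3:2 = 1.50000.
Longer side = 10.94 × 1.50000 ≈ 16.4100 → 16.41 m.

16.41 m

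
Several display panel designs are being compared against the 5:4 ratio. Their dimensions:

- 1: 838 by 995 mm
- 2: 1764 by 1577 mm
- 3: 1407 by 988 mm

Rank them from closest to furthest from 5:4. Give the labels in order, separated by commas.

1, 2, 3

Ratios: 1 = 995 / 838 ≈ 1.187; 2 = 1764 / 1577 ≈ 1.119; 3 = 1407 / 988 ≈ 1.424.
|Δ from 1.250|: 1 0.063; 2 0.131; 3 0.174.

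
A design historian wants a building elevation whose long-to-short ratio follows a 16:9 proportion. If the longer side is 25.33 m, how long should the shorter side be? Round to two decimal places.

16:9 ≈ 1.77778.
Shorter side = 25.33 ÷ 1.77778 ≈ 14.2481 → 14.25 m.

14.25 m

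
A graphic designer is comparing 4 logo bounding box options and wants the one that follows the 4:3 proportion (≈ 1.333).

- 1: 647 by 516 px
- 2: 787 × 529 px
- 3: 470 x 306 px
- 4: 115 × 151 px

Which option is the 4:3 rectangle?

4

Ratios (long/short): 1 ≈ 1.254; 2 ≈ 1.488; 3 ≈ 1.536; 4 ≈ 1.313.
4:3 ≈ 1.333; option 4 is nearest (Δ 0.020).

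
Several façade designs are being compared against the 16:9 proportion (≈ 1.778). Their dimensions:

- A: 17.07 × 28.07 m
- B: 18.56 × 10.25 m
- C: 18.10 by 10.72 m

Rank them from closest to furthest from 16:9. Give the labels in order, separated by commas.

B, C, A

Ratios: A = 28.07 / 17.07 ≈ 1.644; B = 18.56 / 10.25 ≈ 1.811; C = 18.10 / 10.72 ≈ 1.688.
|Δ from 1.778|: A 0.134; B 0.033; C 0.090.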